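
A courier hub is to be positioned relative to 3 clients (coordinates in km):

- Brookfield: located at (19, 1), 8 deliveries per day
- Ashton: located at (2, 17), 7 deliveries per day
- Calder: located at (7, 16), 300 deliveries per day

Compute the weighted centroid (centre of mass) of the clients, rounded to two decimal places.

The minimiser of Σwᵢ‖p−pᵢ‖² is the weighted centroid p* = (Σwᵢpᵢ)/(Σwᵢ).
Σwᵢ = 315.
Σwᵢxᵢ = 8·19 + 7·2 + 300·7 = 2266.
Σwᵢyᵢ = 8·1 + 7·17 + 300·16 = 4927.
x* = 2266/315 = 7.19, y* = 4927/315 = 15.64.

(7.19, 15.64)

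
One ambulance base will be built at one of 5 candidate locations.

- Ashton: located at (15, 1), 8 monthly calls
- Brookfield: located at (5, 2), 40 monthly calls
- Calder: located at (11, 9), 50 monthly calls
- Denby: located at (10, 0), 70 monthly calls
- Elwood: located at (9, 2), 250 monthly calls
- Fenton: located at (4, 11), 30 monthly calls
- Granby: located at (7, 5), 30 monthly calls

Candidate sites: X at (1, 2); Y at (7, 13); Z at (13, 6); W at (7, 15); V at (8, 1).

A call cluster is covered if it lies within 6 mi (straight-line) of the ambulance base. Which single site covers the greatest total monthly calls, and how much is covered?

Coverage radius r = 6 mi; a point is covered iff (Δx)²+(Δy)² ≤ 6² = 36.
  X (1, 2): covers {Brookfield} → 40
  Y (7, 13): covers {Calder, Fenton} → 80
  Z (13, 6): covers {Ashton, Calder, Elwood} → 308
  W (7, 15): covers {Fenton} → 30
  V (8, 1): covers {Brookfield, Denby, Elwood, Granby} → 390
Maximum coverage at V: 390 monthly calls.

V, covering 390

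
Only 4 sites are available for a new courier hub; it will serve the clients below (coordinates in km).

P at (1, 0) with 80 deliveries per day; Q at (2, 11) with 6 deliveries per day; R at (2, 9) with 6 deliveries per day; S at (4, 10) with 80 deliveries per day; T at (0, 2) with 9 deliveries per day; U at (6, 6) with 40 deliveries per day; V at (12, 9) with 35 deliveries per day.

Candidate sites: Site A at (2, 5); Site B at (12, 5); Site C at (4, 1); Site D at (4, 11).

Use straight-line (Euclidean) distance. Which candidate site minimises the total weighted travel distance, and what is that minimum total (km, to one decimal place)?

Total weighted distance at each candidate:
  Site A (2, 5): total = 1473.1
  Site B (12, 5): total = 2350.6
  Site C (4, 1): total = 1732.1
  Site D (4, 11): total = 1613.8
Minimum is at Site A with total 1473.1 km.

Site A, total 1473.1 km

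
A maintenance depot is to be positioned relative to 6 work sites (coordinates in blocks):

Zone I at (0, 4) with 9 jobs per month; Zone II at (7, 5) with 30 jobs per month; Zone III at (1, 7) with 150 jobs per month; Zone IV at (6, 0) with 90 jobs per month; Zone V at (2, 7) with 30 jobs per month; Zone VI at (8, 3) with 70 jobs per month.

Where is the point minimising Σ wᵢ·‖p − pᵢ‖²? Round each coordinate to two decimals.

(4.01, 4.37)

The minimiser of Σwᵢ‖p−pᵢ‖² is the weighted centroid p* = (Σwᵢpᵢ)/(Σwᵢ).
Σwᵢ = 379.
Σwᵢxᵢ = 9·0 + 30·7 + 150·1 + 90·6 + 30·2 + 70·8 = 1520.
Σwᵢyᵢ = 9·4 + 30·5 + 150·7 + 90·0 + 30·7 + 70·3 = 1656.
x* = 1520/379 = 4.01, y* = 1656/379 = 4.37.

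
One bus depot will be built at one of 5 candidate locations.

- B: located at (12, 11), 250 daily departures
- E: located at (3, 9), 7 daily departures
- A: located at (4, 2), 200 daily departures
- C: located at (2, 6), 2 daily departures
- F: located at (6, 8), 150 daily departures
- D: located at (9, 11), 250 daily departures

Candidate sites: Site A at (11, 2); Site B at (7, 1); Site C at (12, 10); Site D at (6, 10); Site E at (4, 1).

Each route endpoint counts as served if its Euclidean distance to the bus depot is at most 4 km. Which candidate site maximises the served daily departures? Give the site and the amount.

Site C, covering 500

Coverage radius r = 4 km; a point is covered iff (Δx)²+(Δy)² ≤ 4² = 16.
  Site A (11, 2): covers {none} → 0
  Site B (7, 1): covers {A} → 200
  Site C (12, 10): covers {B, D} → 500
  Site D (6, 10): covers {E, F, D} → 407
  Site E (4, 1): covers {A} → 200
Maximum coverage at Site C: 500 daily departures.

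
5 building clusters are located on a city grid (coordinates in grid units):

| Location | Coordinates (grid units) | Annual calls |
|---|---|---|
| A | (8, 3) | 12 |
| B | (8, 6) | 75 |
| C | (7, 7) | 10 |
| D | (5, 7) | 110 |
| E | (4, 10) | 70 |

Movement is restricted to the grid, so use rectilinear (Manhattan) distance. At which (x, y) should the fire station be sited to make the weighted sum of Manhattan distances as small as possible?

Manhattan distance separates: Σwᵢ(|x−xᵢ|+|y−yᵢ|) = Σwᵢ|x−xᵢ| + Σwᵢ|y−yᵢ|, so x and y are optimised independently as 1-D weighted medians.
Total weight W = 277; half = 138.5.
x-coordinate, sorted with cumulative weight:
  x=4 (E, w=70) cum 70
  x=5 (D, w=110) cum 180  ← median
  x=7 (C, w=10) cum 190
  x=8 (A, w=12) cum 202
  x=8 (B, w=75) cum 277
⇒ x* = 5
y-coordinate, sorted with cumulative weight:
  y=3 (A, w=12) cum 12
  y=6 (B, w=75) cum 87
  y=7 (C, w=10) cum 97
  y=7 (D, w=110) cum 207  ← median
  y=10 (E, w=70) cum 277
⇒ y* = 7

(5, 7)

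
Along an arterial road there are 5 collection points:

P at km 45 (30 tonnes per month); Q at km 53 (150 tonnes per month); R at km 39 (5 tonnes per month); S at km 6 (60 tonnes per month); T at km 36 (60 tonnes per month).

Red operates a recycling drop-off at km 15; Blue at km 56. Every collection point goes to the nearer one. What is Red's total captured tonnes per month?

60

The indifferent point is the midpoint (15+56)/2 = 35.5; collection points left of it (closer to Red at 15) go to Red, those right go to Blue.
  S at 6 (w=60) → Red
  T at 36 (w=60) → Blue
  R at 39 (w=5) → Blue
  P at 45 (w=30) → Blue
  Q at 53 (w=150) → Blue
Red captures 60; Blue captures 245.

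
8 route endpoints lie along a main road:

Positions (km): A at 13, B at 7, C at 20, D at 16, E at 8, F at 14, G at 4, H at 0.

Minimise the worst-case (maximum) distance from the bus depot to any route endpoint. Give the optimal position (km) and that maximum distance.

The 1-center on a line is the midpoint of the two extreme points: leftmost at 0, rightmost at 20.
Optimal location = (0 + 20)/2 = 10; maximum distance = (20 − 0)/2 = 10.

location 10, max distance 10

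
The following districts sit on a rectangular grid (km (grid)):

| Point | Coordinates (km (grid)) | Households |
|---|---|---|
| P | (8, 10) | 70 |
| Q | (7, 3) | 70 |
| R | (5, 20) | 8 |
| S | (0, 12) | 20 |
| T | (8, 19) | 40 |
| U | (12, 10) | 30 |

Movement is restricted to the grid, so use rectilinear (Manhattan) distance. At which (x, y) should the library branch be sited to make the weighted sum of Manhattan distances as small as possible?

Manhattan distance separates: Σwᵢ(|x−xᵢ|+|y−yᵢ|) = Σwᵢ|x−xᵢ| + Σwᵢ|y−yᵢ|, so x and y are optimised independently as 1-D weighted medians.
Total weight W = 238; half = 119.
x-coordinate, sorted with cumulative weight:
  x=0 (S, w=20) cum 20
  x=5 (R, w=8) cum 28
  x=7 (Q, w=70) cum 98
  x=8 (P, w=70) cum 168  ← median
  x=8 (T, w=40) cum 208
  x=12 (U, w=30) cum 238
⇒ x* = 8
y-coordinate, sorted with cumulative weight:
  y=3 (Q, w=70) cum 70
  y=10 (P, w=70) cum 140  ← median
  y=10 (U, w=30) cum 170
  y=12 (S, w=20) cum 190
  y=19 (T, w=40) cum 230
  y=20 (R, w=8) cum 238
⇒ y* = 10

(8, 10)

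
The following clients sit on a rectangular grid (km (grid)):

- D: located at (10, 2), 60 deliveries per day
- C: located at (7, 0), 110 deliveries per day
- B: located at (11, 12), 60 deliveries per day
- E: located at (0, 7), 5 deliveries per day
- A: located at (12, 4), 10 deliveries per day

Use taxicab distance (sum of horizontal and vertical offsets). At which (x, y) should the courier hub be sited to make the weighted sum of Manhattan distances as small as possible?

Manhattan distance separates: Σwᵢ(|x−xᵢ|+|y−yᵢ|) = Σwᵢ|x−xᵢ| + Σwᵢ|y−yᵢ|, so x and y are optimised independently as 1-D weighted medians.
Total weight W = 245; half = 122.5.
x-coordinate, sorted with cumulative weight:
  x=0 (E, w=5) cum 5
  x=7 (C, w=110) cum 115
  x=10 (D, w=60) cum 175  ← median
  x=11 (B, w=60) cum 235
  x=12 (A, w=10) cum 245
⇒ x* = 10
y-coordinate, sorted with cumulative weight:
  y=0 (C, w=110) cum 110
  y=2 (D, w=60) cum 170  ← median
  y=4 (A, w=10) cum 180
  y=7 (E, w=5) cum 185
  y=12 (B, w=60) cum 245
⇒ y* = 2

(10, 2)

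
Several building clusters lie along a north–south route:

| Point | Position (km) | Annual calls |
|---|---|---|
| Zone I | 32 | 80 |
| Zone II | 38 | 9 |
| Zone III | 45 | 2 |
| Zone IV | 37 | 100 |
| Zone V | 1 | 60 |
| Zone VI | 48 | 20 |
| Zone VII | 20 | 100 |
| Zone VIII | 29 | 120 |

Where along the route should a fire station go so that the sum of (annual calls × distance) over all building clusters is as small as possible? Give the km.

For a sum of weighted absolute distances on a line, the optimum is the weighted median (not the mean). Total weight W = 491; half-weight = 245.5.
Sort by position and accumulate weight:
  km 1 (Zone V, w=60) → cum 60
  km 20 (Zone VII, w=100) → cum 160
  km 29 (Zone VIII, w=120) → cum 280  ≥ 245.5 → median here
  km 32 (Zone I, w=80) → cum 360
  km 37 (Zone IV, w=100) → cum 460
  km 38 (Zone II, w=9) → cum 469
  km 45 (Zone III, w=2) → cum 471
  km 48 (Zone VI, w=20) → cum 491
Optimal location: km 29.

x = 29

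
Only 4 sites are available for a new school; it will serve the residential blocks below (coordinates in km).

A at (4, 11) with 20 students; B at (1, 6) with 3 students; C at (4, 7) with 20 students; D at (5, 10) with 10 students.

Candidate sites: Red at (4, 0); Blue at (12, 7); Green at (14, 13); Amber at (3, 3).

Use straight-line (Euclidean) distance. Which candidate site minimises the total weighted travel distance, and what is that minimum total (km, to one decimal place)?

Amber, total 327.3 km

Total weighted distance at each candidate:
  Red (4, 0): total = 480.6
  Blue (12, 7): total = 448.2
  Green (14, 13): total = 576.4
  Amber (3, 3): total = 327.3
Minimum is at Amber with total 327.3 km.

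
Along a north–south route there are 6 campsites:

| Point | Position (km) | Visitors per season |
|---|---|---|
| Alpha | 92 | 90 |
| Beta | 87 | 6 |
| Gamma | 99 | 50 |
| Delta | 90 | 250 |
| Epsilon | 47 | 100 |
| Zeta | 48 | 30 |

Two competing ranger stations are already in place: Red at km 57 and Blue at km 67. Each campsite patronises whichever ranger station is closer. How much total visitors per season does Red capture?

130

The indifferent point is the midpoint (57+67)/2 = 62; campsites left of it (closer to Red at 57) go to Red, those right go to Blue.
  Epsilon at 47 (w=100) → Red
  Zeta at 48 (w=30) → Red
  Beta at 87 (w=6) → Blue
  Delta at 90 (w=250) → Blue
  Alpha at 92 (w=90) → Blue
  Gamma at 99 (w=50) → Blue
Red captures 130; Blue captures 396.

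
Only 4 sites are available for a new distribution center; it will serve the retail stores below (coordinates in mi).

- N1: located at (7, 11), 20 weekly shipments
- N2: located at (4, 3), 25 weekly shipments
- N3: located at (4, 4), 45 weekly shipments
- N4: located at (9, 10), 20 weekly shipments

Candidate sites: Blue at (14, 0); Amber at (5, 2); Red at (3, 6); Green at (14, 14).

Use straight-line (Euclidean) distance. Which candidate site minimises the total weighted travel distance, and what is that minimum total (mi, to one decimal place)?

Total weighted distance at each candidate:
  Blue (14, 0): total = 1230.0
  Amber (5, 2): total = 499.3
  Red (3, 6): total = 452.0
  Green (14, 14): total = 1288.4
Minimum is at Red with total 452.0 mi.

Red, total 452.0 mi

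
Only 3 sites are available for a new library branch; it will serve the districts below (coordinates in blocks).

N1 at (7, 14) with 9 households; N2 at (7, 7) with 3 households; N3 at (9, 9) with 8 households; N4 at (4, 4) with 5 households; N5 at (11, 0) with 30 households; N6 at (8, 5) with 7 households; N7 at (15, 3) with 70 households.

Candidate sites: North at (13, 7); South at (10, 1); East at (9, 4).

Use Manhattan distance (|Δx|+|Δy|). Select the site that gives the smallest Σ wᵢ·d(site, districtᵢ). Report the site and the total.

East, total 872 blocks

Total weighted distance at each candidate:
  North (13, 7): total = 982
  South (10, 1): total = 880
  East (9, 4): total = 872
Minimum is at East with total 872 blocks.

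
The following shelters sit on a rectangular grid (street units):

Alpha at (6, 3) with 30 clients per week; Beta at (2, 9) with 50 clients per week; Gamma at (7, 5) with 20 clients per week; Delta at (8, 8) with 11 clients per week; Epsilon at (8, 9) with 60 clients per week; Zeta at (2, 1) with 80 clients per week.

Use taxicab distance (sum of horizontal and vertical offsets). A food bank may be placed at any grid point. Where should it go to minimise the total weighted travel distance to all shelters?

(2, 5)

Manhattan distance separates: Σwᵢ(|x−xᵢ|+|y−yᵢ|) = Σwᵢ|x−xᵢ| + Σwᵢ|y−yᵢ|, so x and y are optimised independently as 1-D weighted medians.
Total weight W = 251; half = 125.5.
x-coordinate, sorted with cumulative weight:
  x=2 (Beta, w=50) cum 50
  x=2 (Zeta, w=80) cum 130  ← median
  x=6 (Alpha, w=30) cum 160
  x=7 (Gamma, w=20) cum 180
  x=8 (Delta, w=11) cum 191
  x=8 (Epsilon, w=60) cum 251
⇒ x* = 2
y-coordinate, sorted with cumulative weight:
  y=1 (Zeta, w=80) cum 80
  y=3 (Alpha, w=30) cum 110
  y=5 (Gamma, w=20) cum 130  ← median
  y=8 (Delta, w=11) cum 141
  y=9 (Beta, w=50) cum 191
  y=9 (Epsilon, w=60) cum 251
⇒ y* = 5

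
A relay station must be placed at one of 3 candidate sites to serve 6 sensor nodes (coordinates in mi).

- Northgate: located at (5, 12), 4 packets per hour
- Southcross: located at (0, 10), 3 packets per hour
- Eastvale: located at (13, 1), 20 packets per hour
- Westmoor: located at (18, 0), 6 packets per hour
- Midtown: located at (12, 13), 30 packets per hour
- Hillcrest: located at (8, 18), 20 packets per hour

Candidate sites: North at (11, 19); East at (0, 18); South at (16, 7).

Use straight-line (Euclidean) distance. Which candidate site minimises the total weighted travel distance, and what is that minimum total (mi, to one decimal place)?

Total weighted distance at each candidate:
  North (11, 19): total = 809.0
  East (0, 18): total = 1186.0
  South (16, 7): total = 763.4
Minimum is at South with total 763.4 mi.

South, total 763.4 mi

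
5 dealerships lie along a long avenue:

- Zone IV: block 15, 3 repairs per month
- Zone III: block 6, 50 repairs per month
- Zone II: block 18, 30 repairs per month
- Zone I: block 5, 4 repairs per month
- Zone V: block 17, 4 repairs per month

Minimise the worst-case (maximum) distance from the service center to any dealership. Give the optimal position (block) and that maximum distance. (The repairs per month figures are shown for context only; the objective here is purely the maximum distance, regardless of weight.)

The 1-center on a line is the midpoint of the two extreme points: leftmost at 5, rightmost at 18.
Optimal location = (5 + 18)/2 = 11.5; maximum distance = (18 − 5)/2 = 6.5.

location 11.5, max distance 6.5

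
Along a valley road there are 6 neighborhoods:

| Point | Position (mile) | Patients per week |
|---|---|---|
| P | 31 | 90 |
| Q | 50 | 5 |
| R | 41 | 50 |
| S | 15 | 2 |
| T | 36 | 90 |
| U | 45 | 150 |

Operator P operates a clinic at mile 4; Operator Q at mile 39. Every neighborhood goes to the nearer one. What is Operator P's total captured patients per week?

The indifferent point is the midpoint (4+39)/2 = 21.5; neighborhoods left of it (closer to Operator P at 4) go to Operator P, those right go to Operator Q.
  S at 15 (w=2) → Operator P
  P at 31 (w=90) → Operator Q
  T at 36 (w=90) → Operator Q
  R at 41 (w=50) → Operator Q
  U at 45 (w=150) → Operator Q
  Q at 50 (w=5) → Operator Q
Operator P captures 2; Operator Q captures 385.

2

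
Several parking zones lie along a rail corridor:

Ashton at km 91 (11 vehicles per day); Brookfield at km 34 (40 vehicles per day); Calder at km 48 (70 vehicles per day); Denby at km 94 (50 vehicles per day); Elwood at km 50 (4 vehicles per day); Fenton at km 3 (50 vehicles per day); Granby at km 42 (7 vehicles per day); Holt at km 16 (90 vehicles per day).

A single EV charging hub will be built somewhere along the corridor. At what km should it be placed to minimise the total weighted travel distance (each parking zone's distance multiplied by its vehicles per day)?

For a sum of weighted absolute distances on a line, the optimum is the weighted median (not the mean). Total weight W = 322; half-weight = 161.
Sort by position and accumulate weight:
  km 3 (Fenton, w=50) → cum 50
  km 16 (Holt, w=90) → cum 140
  km 34 (Brookfield, w=40) → cum 180  ≥ 161 → median here
  km 42 (Granby, w=7) → cum 187
  km 48 (Calder, w=70) → cum 257
  km 50 (Elwood, w=4) → cum 261
  km 91 (Ashton, w=11) → cum 272
  km 94 (Denby, w=50) → cum 322
Optimal location: km 34.

x = 34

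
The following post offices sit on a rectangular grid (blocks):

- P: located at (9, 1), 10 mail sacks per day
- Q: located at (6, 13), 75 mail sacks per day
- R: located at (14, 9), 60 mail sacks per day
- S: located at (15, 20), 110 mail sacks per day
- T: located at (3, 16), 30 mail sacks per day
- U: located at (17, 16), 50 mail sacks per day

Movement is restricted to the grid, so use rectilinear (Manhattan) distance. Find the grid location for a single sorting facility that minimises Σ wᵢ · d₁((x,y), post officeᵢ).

(14, 16)

Manhattan distance separates: Σwᵢ(|x−xᵢ|+|y−yᵢ|) = Σwᵢ|x−xᵢ| + Σwᵢ|y−yᵢ|, so x and y are optimised independently as 1-D weighted medians.
Total weight W = 335; half = 167.5.
x-coordinate, sorted with cumulative weight:
  x=3 (T, w=30) cum 30
  x=6 (Q, w=75) cum 105
  x=9 (P, w=10) cum 115
  x=14 (R, w=60) cum 175  ← median
  x=15 (S, w=110) cum 285
  x=17 (U, w=50) cum 335
⇒ x* = 14
y-coordinate, sorted with cumulative weight:
  y=1 (P, w=10) cum 10
  y=9 (R, w=60) cum 70
  y=13 (Q, w=75) cum 145
  y=16 (T, w=30) cum 175  ← median
  y=16 (U, w=50) cum 225
  y=20 (S, w=110) cum 335
⇒ y* = 16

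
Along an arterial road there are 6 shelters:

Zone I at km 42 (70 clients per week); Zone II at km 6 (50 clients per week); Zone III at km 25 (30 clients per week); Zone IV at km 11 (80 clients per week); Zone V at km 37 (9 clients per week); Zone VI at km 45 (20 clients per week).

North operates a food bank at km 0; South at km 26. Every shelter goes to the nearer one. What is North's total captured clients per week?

130

The indifferent point is the midpoint (0+26)/2 = 13; shelters left of it (closer to North at 0) go to North, those right go to South.
  Zone II at 6 (w=50) → North
  Zone IV at 11 (w=80) → North
  Zone III at 25 (w=30) → South
  Zone V at 37 (w=9) → South
  Zone I at 42 (w=70) → South
  Zone VI at 45 (w=20) → South
North captures 130; South captures 129.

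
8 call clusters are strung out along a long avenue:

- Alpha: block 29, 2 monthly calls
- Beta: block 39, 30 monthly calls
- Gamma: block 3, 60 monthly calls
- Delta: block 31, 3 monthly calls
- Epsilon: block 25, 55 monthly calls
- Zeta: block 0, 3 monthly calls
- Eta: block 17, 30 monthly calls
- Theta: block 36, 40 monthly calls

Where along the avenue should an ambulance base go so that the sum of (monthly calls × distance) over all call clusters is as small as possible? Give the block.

For a sum of weighted absolute distances on a line, the optimum is the weighted median (not the mean). Total weight W = 223; half-weight = 111.5.
Sort by position and accumulate weight:
  block 0 (Zeta, w=3) → cum 3
  block 3 (Gamma, w=60) → cum 63
  block 17 (Eta, w=30) → cum 93
  block 25 (Epsilon, w=55) → cum 148  ≥ 111.5 → median here
  block 29 (Alpha, w=2) → cum 150
  block 31 (Delta, w=3) → cum 153
  block 36 (Theta, w=40) → cum 193
  block 39 (Beta, w=30) → cum 223
Optimal location: block 25.

x = 25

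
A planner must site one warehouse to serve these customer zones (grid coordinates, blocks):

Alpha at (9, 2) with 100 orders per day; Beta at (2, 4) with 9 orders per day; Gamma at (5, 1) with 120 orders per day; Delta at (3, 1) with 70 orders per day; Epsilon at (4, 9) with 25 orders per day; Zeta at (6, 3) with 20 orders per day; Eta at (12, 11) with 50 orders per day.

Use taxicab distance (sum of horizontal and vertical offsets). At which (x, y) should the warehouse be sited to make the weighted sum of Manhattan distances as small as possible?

(5, 2)

Manhattan distance separates: Σwᵢ(|x−xᵢ|+|y−yᵢ|) = Σwᵢ|x−xᵢ| + Σwᵢ|y−yᵢ|, so x and y are optimised independently as 1-D weighted medians.
Total weight W = 394; half = 197.
x-coordinate, sorted with cumulative weight:
  x=2 (Beta, w=9) cum 9
  x=3 (Delta, w=70) cum 79
  x=4 (Epsilon, w=25) cum 104
  x=5 (Gamma, w=120) cum 224  ← median
  x=6 (Zeta, w=20) cum 244
  x=9 (Alpha, w=100) cum 344
  x=12 (Eta, w=50) cum 394
⇒ x* = 5
y-coordinate, sorted with cumulative weight:
  y=1 (Gamma, w=120) cum 120
  y=1 (Delta, w=70) cum 190
  y=2 (Alpha, w=100) cum 290  ← median
  y=3 (Zeta, w=20) cum 310
  y=4 (Beta, w=9) cum 319
  y=9 (Epsilon, w=25) cum 344
  y=11 (Eta, w=50) cum 394
⇒ y* = 2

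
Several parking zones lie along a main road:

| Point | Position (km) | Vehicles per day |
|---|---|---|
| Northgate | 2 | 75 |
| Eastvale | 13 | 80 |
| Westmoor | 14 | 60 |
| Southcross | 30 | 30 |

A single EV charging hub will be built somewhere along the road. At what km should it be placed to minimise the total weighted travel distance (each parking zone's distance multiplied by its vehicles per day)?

x = 13

For a sum of weighted absolute distances on a line, the optimum is the weighted median (not the mean). Total weight W = 245; half-weight = 122.5.
Sort by position and accumulate weight:
  km 2 (Northgate, w=75) → cum 75
  km 13 (Eastvale, w=80) → cum 155  ≥ 122.5 → median here
  km 14 (Westmoor, w=60) → cum 215
  km 30 (Southcross, w=30) → cum 245
Optimal location: km 13.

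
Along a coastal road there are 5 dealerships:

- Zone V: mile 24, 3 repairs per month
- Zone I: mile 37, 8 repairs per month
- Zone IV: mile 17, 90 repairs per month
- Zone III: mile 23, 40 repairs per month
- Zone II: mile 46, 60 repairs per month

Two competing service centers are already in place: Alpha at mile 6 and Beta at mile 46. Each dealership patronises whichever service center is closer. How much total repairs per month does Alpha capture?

The indifferent point is the midpoint (6+46)/2 = 26; dealerships left of it (closer to Alpha at 6) go to Alpha, those right go to Beta.
  Zone IV at 17 (w=90) → Alpha
  Zone III at 23 (w=40) → Alpha
  Zone V at 24 (w=3) → Alpha
  Zone I at 37 (w=8) → Beta
  Zone II at 46 (w=60) → Beta
Alpha captures 133; Beta captures 68.

133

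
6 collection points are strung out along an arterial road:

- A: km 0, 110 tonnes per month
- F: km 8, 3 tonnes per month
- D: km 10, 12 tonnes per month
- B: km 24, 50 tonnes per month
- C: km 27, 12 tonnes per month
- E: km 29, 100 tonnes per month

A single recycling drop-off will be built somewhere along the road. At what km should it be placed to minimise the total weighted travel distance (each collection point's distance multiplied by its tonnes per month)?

For a sum of weighted absolute distances on a line, the optimum is the weighted median (not the mean). Total weight W = 287; half-weight = 143.5.
Sort by position and accumulate weight:
  km 0 (A, w=110) → cum 110
  km 8 (F, w=3) → cum 113
  km 10 (D, w=12) → cum 125
  km 24 (B, w=50) → cum 175  ≥ 143.5 → median here
  km 27 (C, w=12) → cum 187
  km 29 (E, w=100) → cum 287
Optimal location: km 24.

x = 24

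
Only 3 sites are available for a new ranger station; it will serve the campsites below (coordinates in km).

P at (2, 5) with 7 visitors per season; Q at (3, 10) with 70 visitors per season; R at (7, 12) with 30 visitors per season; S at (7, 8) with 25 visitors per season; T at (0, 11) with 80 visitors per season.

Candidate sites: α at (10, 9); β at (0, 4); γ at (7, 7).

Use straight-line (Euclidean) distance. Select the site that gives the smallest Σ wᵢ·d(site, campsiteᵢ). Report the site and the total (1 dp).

Total weighted distance at each candidate:
  α (10, 9): total = 1579.8
  β (0, 4): total = 1565.7
  γ (7, 7): total = 1207.7
Minimum is at γ with total 1207.7 km.

γ, total 1207.7 km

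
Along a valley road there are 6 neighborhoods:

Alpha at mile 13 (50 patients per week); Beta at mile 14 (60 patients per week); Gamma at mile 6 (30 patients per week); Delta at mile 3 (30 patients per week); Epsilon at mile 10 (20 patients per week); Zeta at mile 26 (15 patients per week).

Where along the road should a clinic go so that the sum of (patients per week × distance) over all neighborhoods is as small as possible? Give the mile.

x = 13

For a sum of weighted absolute distances on a line, the optimum is the weighted median (not the mean). Total weight W = 205; half-weight = 102.5.
Sort by position and accumulate weight:
  mile 3 (Delta, w=30) → cum 30
  mile 6 (Gamma, w=30) → cum 60
  mile 10 (Epsilon, w=20) → cum 80
  mile 13 (Alpha, w=50) → cum 130  ≥ 102.5 → median here
  mile 14 (Beta, w=60) → cum 190
  mile 26 (Zeta, w=15) → cum 205
Optimal location: mile 13.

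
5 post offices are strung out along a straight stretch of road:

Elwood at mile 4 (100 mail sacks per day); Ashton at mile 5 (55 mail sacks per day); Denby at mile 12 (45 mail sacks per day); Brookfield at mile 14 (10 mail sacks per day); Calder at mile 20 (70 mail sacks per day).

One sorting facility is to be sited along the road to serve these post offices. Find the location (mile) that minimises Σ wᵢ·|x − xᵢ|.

For a sum of weighted absolute distances on a line, the optimum is the weighted median (not the mean). Total weight W = 280; half-weight = 140.
Sort by position and accumulate weight:
  mile 4 (Elwood, w=100) → cum 100
  mile 5 (Ashton, w=55) → cum 155  ≥ 140 → median here
  mile 12 (Denby, w=45) → cum 200
  mile 14 (Brookfield, w=10) → cum 210
  mile 20 (Calder, w=70) → cum 280
Optimal location: mile 5.

x = 5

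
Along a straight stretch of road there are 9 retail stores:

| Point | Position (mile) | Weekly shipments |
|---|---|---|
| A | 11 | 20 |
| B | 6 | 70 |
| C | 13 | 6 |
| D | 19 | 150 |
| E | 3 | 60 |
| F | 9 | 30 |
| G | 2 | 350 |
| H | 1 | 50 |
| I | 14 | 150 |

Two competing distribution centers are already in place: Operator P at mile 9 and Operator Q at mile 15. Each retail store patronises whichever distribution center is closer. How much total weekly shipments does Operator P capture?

580

The indifferent point is the midpoint (9+15)/2 = 12; retail stores left of it (closer to Operator P at 9) go to Operator P, those right go to Operator Q.
  H at 1 (w=50) → Operator P
  G at 2 (w=350) → Operator P
  E at 3 (w=60) → Operator P
  B at 6 (w=70) → Operator P
  F at 9 (w=30) → Operator P
  A at 11 (w=20) → Operator P
  C at 13 (w=6) → Operator Q
  I at 14 (w=150) → Operator Q
  D at 19 (w=150) → Operator Q
Operator P captures 580; Operator Q captures 306.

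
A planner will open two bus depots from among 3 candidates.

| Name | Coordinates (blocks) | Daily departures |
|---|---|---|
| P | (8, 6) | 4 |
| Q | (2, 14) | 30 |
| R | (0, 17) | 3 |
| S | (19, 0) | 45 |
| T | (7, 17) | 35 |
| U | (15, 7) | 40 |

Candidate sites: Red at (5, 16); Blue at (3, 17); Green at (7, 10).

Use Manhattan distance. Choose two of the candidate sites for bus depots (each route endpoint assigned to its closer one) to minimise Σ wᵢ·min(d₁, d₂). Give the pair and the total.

Evaluate every pair (each demand assigned to the nearer of the two):
  {Blue, Green}: total = 1719
  {Red, Green}: total = 1723
  {Red, Blue}: total = 2396
Best pair: {Blue, Green} with total 1719.

{Blue, Green}, total 1719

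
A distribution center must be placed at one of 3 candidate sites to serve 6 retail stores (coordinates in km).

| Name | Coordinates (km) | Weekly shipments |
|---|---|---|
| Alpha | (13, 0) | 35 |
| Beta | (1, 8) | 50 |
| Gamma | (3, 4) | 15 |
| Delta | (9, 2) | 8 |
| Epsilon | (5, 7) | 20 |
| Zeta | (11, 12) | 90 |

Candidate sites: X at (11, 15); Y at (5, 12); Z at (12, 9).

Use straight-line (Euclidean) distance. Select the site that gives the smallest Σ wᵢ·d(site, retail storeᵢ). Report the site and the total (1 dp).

Z, total 1514.8 km

Total weighted distance at each candidate:
  X (11, 15): total = 1919.2
  Y (5, 12): total = 1637.5
  Z (12, 9): total = 1514.8
Minimum is at Z with total 1514.8 km.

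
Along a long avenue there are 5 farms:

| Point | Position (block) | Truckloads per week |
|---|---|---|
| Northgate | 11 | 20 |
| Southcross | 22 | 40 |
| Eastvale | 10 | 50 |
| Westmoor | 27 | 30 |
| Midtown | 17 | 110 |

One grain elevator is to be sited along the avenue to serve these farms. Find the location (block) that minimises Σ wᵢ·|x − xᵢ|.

For a sum of weighted absolute distances on a line, the optimum is the weighted median (not the mean). Total weight W = 250; half-weight = 125.
Sort by position and accumulate weight:
  block 10 (Eastvale, w=50) → cum 50
  block 11 (Northgate, w=20) → cum 70
  block 17 (Midtown, w=110) → cum 180  ≥ 125 → median here
  block 22 (Southcross, w=40) → cum 220
  block 27 (Westmoor, w=30) → cum 250
Optimal location: block 17.

x = 17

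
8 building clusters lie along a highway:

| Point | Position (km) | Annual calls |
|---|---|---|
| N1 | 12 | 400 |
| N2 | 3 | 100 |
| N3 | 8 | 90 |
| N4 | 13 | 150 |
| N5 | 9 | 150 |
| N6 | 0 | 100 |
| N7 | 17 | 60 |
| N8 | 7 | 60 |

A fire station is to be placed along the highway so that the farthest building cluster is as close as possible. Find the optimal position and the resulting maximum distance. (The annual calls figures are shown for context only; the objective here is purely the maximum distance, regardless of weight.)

The 1-center on a line is the midpoint of the two extreme points: leftmost at 0, rightmost at 17.
Optimal location = (0 + 17)/2 = 8.5; maximum distance = (17 − 0)/2 = 8.5.

location 8.5, max distance 8.5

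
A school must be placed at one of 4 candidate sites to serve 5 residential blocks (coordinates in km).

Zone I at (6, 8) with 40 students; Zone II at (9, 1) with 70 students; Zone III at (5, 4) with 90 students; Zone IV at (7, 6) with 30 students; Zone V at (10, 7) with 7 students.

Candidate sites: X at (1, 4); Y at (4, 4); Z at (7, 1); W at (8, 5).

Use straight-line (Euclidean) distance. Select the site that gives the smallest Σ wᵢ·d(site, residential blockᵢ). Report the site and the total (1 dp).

W, total 779.7 km

Total weighted distance at each candidate:
  X (1, 4): total = 1470.3
  Y (4, 4): total = 832.2
  Z (7, 1): total = 944.3
  W (8, 5): total = 779.7
Minimum is at W with total 779.7 km.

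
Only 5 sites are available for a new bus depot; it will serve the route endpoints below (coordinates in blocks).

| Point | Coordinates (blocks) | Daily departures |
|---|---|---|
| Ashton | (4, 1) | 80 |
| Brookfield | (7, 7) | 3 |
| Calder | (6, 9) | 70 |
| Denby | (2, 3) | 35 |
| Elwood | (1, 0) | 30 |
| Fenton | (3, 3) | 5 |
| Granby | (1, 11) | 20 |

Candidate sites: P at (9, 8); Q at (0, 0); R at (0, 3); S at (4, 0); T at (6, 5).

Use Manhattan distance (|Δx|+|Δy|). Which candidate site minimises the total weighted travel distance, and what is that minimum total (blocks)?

S, total 1445 blocks

Total weighted distance at each candidate:
  P (9, 8): total = 2424
  Q (0, 0): total = 1967
  R (0, 3): total = 1738
  S (4, 0): total = 1445
  T (6, 5): total = 1524
Minimum is at S with total 1445 blocks.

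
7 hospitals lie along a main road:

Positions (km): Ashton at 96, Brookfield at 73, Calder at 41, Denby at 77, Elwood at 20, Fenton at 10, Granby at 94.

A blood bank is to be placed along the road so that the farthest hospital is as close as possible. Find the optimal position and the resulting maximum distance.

location 53, max distance 43

The 1-center on a line is the midpoint of the two extreme points: leftmost at 10, rightmost at 96.
Optimal location = (10 + 96)/2 = 53; maximum distance = (96 − 10)/2 = 43.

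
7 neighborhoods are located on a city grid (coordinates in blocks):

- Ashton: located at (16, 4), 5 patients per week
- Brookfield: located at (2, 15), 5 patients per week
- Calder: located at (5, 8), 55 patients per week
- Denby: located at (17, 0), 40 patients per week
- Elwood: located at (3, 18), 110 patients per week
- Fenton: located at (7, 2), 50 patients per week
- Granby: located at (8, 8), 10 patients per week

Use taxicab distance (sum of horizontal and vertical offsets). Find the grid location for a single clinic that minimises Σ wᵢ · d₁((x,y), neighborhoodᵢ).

Manhattan distance separates: Σwᵢ(|x−xᵢ|+|y−yᵢ|) = Σwᵢ|x−xᵢ| + Σwᵢ|y−yᵢ|, so x and y are optimised independently as 1-D weighted medians.
Total weight W = 275; half = 137.5.
x-coordinate, sorted with cumulative weight:
  x=2 (Brookfield, w=5) cum 5
  x=3 (Elwood, w=110) cum 115
  x=5 (Calder, w=55) cum 170  ← median
  x=7 (Fenton, w=50) cum 220
  x=8 (Granby, w=10) cum 230
  x=16 (Ashton, w=5) cum 235
  x=17 (Denby, w=40) cum 275
⇒ x* = 5
y-coordinate, sorted with cumulative weight:
  y=0 (Denby, w=40) cum 40
  y=2 (Fenton, w=50) cum 90
  y=4 (Ashton, w=5) cum 95
  y=8 (Calder, w=55) cum 150  ← median
  y=8 (Granby, w=10) cum 160
  y=15 (Brookfield, w=5) cum 165
  y=18 (Elwood, w=110) cum 275
⇒ y* = 8

(5, 8)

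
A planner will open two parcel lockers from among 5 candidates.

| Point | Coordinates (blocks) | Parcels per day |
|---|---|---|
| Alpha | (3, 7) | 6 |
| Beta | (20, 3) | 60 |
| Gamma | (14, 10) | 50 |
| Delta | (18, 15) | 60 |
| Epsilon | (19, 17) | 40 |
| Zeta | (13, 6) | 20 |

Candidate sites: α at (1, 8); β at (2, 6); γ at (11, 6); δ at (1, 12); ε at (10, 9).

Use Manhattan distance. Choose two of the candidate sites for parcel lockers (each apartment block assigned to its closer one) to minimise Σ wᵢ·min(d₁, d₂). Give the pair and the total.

Evaluate every pair (each demand assigned to the nearer of the two):
  {γ, ε}: total = 2584
  {β, γ}: total = 2842
  {α, γ}: total = 2848
  {β, ε}: total = 2862
  {α, ε}: total = 2868
  {γ, δ}: total = 2872
  {δ, ε}: total = 2892
  {β, δ}: total = 4362
  {α, δ}: total = 4608
  {α, β}: total = 4762
Best pair: {γ, ε} with total 2584.

{γ, ε}, total 2584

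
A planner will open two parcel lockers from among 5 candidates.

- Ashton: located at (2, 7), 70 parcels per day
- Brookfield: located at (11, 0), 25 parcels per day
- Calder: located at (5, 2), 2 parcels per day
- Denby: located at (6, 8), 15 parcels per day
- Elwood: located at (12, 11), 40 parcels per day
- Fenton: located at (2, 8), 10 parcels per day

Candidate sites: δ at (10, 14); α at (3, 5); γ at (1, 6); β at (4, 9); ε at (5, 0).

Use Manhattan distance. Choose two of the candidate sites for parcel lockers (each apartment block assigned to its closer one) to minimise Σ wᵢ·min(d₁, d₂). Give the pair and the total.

{δ, γ}, total 866

Evaluate every pair (each demand assigned to the nearer of the two):
  {δ, γ}: total = 866
  {δ, α}: total = 875
  {β, ε}: total = 909
  {δ, β}: total = 946
  {α, β}: total = 1020
  {γ, β}: total = 1031
  {γ, ε}: total = 1069
  {α, ε}: total = 1094
  {α, γ}: total = 1195
  {δ, ε}: total = 1299
Best pair: {δ, γ} with total 866.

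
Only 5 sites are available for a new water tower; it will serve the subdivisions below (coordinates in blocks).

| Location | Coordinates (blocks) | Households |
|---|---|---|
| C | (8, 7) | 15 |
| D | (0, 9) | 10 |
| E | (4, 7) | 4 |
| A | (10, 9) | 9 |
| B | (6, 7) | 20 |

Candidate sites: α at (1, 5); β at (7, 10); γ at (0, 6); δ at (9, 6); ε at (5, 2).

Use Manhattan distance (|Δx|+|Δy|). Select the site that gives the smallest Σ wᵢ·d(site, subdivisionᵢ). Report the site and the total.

Total weighted distance at each candidate:
  α (1, 5): total = 462
  β (7, 10): total = 280
  γ (0, 6): total = 442
  δ (9, 6): total = 290
  ε (5, 2): total = 492
Minimum is at β with total 280 blocks.

β, total 280 blocks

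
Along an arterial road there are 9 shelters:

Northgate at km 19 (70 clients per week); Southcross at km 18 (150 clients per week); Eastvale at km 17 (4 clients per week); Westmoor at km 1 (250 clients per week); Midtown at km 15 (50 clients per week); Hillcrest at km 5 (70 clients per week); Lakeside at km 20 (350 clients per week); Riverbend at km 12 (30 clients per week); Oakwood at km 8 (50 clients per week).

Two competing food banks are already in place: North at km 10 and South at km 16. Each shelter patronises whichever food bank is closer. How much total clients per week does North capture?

400

The indifferent point is the midpoint (10+16)/2 = 13; shelters left of it (closer to North at 10) go to North, those right go to South.
  Westmoor at 1 (w=250) → North
  Hillcrest at 5 (w=70) → North
  Oakwood at 8 (w=50) → North
  Riverbend at 12 (w=30) → North
  Midtown at 15 (w=50) → South
  Eastvale at 17 (w=4) → South
  Southcross at 18 (w=150) → South
  Northgate at 19 (w=70) → South
  Lakeside at 20 (w=350) → South
North captures 400; South captures 624.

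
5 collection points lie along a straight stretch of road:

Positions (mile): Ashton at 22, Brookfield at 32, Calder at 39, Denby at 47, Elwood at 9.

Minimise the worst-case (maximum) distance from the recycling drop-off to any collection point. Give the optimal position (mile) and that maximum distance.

The 1-center on a line is the midpoint of the two extreme points: leftmost at 9, rightmost at 47.
Optimal location = (9 + 47)/2 = 28; maximum distance = (47 − 9)/2 = 19.

location 28, max distance 19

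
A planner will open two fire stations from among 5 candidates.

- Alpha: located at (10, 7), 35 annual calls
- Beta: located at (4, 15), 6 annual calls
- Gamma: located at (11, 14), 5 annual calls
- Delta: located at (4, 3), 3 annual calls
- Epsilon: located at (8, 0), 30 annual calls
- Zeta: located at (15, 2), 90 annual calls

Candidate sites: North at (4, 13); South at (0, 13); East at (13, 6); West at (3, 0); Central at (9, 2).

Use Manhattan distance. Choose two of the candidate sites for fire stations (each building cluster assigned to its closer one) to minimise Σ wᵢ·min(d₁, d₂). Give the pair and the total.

{North, Central}, total 910

Evaluate every pair (each demand assigned to the nearer of the two):
  {North, Central}: total = 910
  {East, Central}: total = 946
  {South, Central}: total = 954
  {East, West}: total = 988
  {West, Central}: total = 1018
  {North, East}: total = 1092
  {South, East}: total = 1132
  {North, West}: total = 1894
  {South, West}: total = 2008
  {North, South}: total = 2992
Best pair: {North, Central} with total 910.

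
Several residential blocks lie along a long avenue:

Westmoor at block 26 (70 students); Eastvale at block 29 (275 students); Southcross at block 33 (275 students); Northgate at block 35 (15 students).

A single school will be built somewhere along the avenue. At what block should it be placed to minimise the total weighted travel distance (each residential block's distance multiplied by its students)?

x = 29

For a sum of weighted absolute distances on a line, the optimum is the weighted median (not the mean). Total weight W = 635; half-weight = 317.5.
Sort by position and accumulate weight:
  block 26 (Westmoor, w=70) → cum 70
  block 29 (Eastvale, w=275) → cum 345  ≥ 317.5 → median here
  block 33 (Southcross, w=275) → cum 620
  block 35 (Northgate, w=15) → cum 635
Optimal location: block 29.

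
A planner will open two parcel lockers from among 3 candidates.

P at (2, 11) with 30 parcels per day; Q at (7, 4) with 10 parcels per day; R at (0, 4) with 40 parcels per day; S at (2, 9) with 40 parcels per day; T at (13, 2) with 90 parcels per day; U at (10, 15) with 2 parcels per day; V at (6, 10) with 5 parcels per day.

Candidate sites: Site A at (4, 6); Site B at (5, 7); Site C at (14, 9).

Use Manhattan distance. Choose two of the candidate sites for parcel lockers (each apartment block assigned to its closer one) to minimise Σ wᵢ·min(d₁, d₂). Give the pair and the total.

Evaluate every pair (each demand assigned to the nearer of the two):
  {Site A, Site C}: total = 1470
  {Site B, Site C}: total = 1540
  {Site A, Site B}: total = 1916
Best pair: {Site A, Site C} with total 1470.

{Site A, Site C}, total 1470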